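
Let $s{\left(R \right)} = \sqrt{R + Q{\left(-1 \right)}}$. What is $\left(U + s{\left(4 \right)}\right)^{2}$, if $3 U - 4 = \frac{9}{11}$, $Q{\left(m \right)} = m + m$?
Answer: $\frac{4987}{1089} + \frac{106 \sqrt{2}}{33} \approx 9.1221$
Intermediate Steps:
$Q{\left(m \right)} = 2 m$
$s{\left(R \right)} = \sqrt{-2 + R}$ ($s{\left(R \right)} = \sqrt{R + 2 \left(-1\right)} = \sqrt{R - 2} = \sqrt{-2 + R}$)
$U = \frac{53}{33}$ ($U = \frac{4}{3} + \frac{9 \cdot \frac{1}{11}}{3} = \frac{4}{3} + \frac{1}{3} \cdot \frac{9}{11} = \frac{4}{3} + \frac{3}{11} = \frac{53}{33} \approx 1.6061$)
$\left(U + s{\left(4 \right)}\right)^{2} = \left(\frac{53}{33} + \sqrt{-2 + 4}\right)^{2} = \left(\frac{53}{33} + \sqrt{2}\right)^{2}$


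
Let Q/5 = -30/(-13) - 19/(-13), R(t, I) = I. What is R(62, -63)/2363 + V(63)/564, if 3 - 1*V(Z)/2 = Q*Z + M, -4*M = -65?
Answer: -148443559/34651032 ≈ -4.2840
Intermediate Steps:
M = 65/4 (M = -¼*(-65) = 65/4 ≈ 16.250)
Q = 245/13 (Q = 5*(-30/(-13) - 19/(-13)) = 5*(-30*(-1/13) - 19*(-1/13)) = 5*(30/13 + 19/13) = 5*(49/13) = 245/13 ≈ 18.846)
V(Z) = -53/2 - 490*Z/13 (V(Z) = 6 - 2*(245*Z/13 + 65/4) = 6 - 2*(65/4 + 245*Z/13) = 6 + (-65/2 - 490*Z/13) = -53/2 - 490*Z/13)
R(62, -63)/2363 + V(63)/564 = -63/2363 + (-53/2 - 490/13*63)/564 = -63*1/2363 + (-53/2 - 30870/13)*(1/564) = -63/2363 - 62429/26*1/564 = -63/2363 - 62429/14664 = -148443559/34651032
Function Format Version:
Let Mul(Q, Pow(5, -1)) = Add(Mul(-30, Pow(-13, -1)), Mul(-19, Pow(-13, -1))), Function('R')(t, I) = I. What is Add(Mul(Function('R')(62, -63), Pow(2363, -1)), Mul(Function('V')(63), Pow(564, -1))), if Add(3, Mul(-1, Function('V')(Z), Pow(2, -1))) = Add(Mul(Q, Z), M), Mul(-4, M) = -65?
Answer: Rational(-148443559, 34651032) ≈ -4.2840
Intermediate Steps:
M = Rational(65, 4) (M = Mul(Rational(-1, 4), -65) = Rational(65, 4) ≈ 16.250)
Q = Rational(245, 13) (Q = Mul(5, Add(Mul(-30, Pow(-13, -1)), Mul(-19, Pow(-13, -1)))) = Mul(5, Add(Mul(-30, Rational(-1, 13)), Mul(-19, Rational(-1, 13)))) = Mul(5, Add(Rational(30, 13), Rational(19, 13))) = Mul(5, Rational(49, 13)) = Rational(245, 13) ≈ 18.846)
Function('V')(Z) = Add(Rational(-53, 2), Mul(Rational(-490, 13), Z)) (Function('V')(Z) = Add(6, Mul(-2, Add(Mul(Rational(245, 13), Z), Rational(65, 4)))) = Add(6, Mul(-2, Add(Rational(65, 4), Mul(Rational(245, 13), Z)))) = Add(6, Add(Rational(-65, 2), Mul(Rational(-490, 13), Z))) = Add(Rational(-53, 2), Mul(Rational(-490, 13), Z)))
Add(Mul(Function('R')(62, -63), Pow(2363, -1)), Mul(Function('V')(63), Pow(564, -1))) = Add(Mul(-63, Pow(2363, -1)), Mul(Add(Rational(-53, 2), Mul(Rational(-490, 13), 63)), Pow(564, -1))) = Add(Mul(-63, Rational(1, 2363)), Mul(Add(Rational(-53, 2), Rational(-30870, 13)), Rational(1, 564))) = Add(Rational(-63, 2363), Mul(Rational(-62429, 26), Rational(1, 564))) = Add(Rational(-63, 2363), Rational(-62429, 14664)) = Rational(-148443559, 34651032)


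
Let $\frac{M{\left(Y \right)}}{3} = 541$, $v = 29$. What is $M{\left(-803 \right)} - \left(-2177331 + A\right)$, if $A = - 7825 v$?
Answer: $2405879$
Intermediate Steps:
$M{\left(Y \right)} = 1623$ ($M{\left(Y \right)} = 3 \cdot 541 = 1623$)
$A = -226925$ ($A = \left(-7825\right) 29 = -226925$)
$M{\left(-803 \right)} - \left(-2177331 + A\right) = 1623 + \left(2177331 - -226925\right) = 1623 + \left(2177331 + 226925\right) = 1623 + 2404256 = 2405879$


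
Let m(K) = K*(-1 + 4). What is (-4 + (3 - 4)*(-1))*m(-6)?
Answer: 54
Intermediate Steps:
m(K) = 3*K (m(K) = K*3 = 3*K)
(-4 + (3 - 4)*(-1))*m(-6) = (-4 + (3 - 4)*(-1))*(3*(-6)) = (-4 - 1*(-1))*(-18) = (-4 + 1)*(-18) = -3*(-18) = 54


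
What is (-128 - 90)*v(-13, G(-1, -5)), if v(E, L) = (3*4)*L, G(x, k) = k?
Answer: 13080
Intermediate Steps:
v(E, L) = 12*L
(-128 - 90)*v(-13, G(-1, -5)) = (-128 - 90)*(12*(-5)) = -218*(-60) = 13080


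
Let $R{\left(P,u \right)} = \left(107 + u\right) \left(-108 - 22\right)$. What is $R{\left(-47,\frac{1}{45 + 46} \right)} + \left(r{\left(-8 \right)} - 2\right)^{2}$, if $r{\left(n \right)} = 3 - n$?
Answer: $- \frac{96813}{7} \approx -13830.0$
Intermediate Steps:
$R{\left(P,u \right)} = -13910 - 130 u$ ($R{\left(P,u \right)} = \left(107 + u\right) \left(-130\right) = -13910 - 130 u$)
$R{\left(-47,\frac{1}{45 + 46} \right)} + \left(r{\left(-8 \right)} - 2\right)^{2} = \left(-13910 - \frac{130}{45 + 46}\right) + \left(\left(3 - -8\right) - 2\right)^{2} = \left(-13910 - \frac{130}{91}\right) + \left(\left(3 + 8\right) - 2\right)^{2} = \left(-13910 - \frac{10}{7}\right) + \left(11 - 2\right)^{2} = \left(-13910 - \frac{10}{7}\right) + 9^{2} = - \frac{97380}{7} + 81 = - \frac{96813}{7}$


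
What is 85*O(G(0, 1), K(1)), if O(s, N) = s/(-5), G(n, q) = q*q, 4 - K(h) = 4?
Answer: -17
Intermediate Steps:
K(h) = 0 (K(h) = 4 - 1*4 = 4 - 4 = 0)
G(n, q) = q²
O(s, N) = -s/5 (O(s, N) = s*(-⅕) = -s/5)
85*O(G(0, 1), K(1)) = 85*(-⅕*1²) = 85*(-⅕*1) = 85*(-⅕) = -17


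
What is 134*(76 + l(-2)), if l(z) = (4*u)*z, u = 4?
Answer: 5896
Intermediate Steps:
l(z) = 16*z (l(z) = (4*4)*z = 16*z)
134*(76 + l(-2)) = 134*(76 + 16*(-2)) = 134*(76 - 32) = 134*44 = 5896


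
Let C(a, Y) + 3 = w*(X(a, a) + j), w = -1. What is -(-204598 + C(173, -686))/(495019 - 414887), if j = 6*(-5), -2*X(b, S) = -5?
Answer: 17789/6968 ≈ 2.5530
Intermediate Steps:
X(b, S) = 5/2 (X(b, S) = -½*(-5) = 5/2)
j = -30
C(a, Y) = 49/2 (C(a, Y) = -3 - (5/2 - 30) = -3 - 1*(-55/2) = -3 + 55/2 = 49/2)
-(-204598 + C(173, -686))/(495019 - 414887) = -(-204598 + 49/2)/(495019 - 414887) = -(-409147)/(2*80132) = -1*(-17789/6968) = 17789/6968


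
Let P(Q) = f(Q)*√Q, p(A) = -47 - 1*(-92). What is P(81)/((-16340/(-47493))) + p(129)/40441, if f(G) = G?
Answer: 1400165092377/660805940 ≈ 2118.9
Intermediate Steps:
p(A) = 45 (p(A) = -47 + 92 = 45)
P(Q) = Q^(3/2) (P(Q) = Q*√Q = Q^(3/2))
P(81)/((-16340/(-47493))) + p(129)/40441 = 81^(3/2)/((-16340/(-47493))) + 45/40441 = 729/((-16340*(-1/47493))) + 45*(1/40441) = 729/(16340/47493) + 45/40441 = 729*(47493/16340) + 45/40441 = 34622397/16340 + 45/40441 = 1400165092377/660805940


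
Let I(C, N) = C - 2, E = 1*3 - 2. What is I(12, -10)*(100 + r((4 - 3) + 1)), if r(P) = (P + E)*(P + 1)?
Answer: 1090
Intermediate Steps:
E = 1 (E = 3 - 2 = 1)
I(C, N) = -2 + C
r(P) = (1 + P)² (r(P) = (P + 1)*(P + 1) = (1 + P)*(1 + P) = (1 + P)²)
I(12, -10)*(100 + r((4 - 3) + 1)) = (-2 + 12)*(100 + (1 + ((4 - 3) + 1)² + 2*((4 - 3) + 1))) = 10*(100 + (1 + (1 + 1)² + 2*(1 + 1))) = 10*(100 + (1 + 2² + 2*2)) = 10*(100 + (1 + 4 + 4)) = 10*(100 + 9) = 10*109 = 1090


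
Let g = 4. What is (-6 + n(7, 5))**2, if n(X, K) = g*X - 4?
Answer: 324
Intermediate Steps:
n(X, K) = -4 + 4*X (n(X, K) = 4*X - 4 = -4 + 4*X)
(-6 + n(7, 5))**2 = (-6 + (-4 + 4*7))**2 = (-6 + (-4 + 28))**2 = (-6 + 24)**2 = 18**2 = 324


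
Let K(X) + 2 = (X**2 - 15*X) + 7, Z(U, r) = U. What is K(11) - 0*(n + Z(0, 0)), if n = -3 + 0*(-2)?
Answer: -39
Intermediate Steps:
n = -3 (n = -3 + 0 = -3)
K(X) = 5 + X**2 - 15*X (K(X) = -2 + ((X**2 - 15*X) + 7) = -2 + (7 + X**2 - 15*X) = 5 + X**2 - 15*X)
K(11) - 0*(n + Z(0, 0)) = (5 + 11**2 - 15*11) - 0*(-3 + 0) = (5 + 121 - 165) - 0*(-3) = -39 - 257*0 = -39 + 0 = -39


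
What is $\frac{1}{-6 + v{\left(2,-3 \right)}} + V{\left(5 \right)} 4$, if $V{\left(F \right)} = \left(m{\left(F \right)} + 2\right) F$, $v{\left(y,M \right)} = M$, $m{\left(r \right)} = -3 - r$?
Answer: $- \frac{1081}{9} \approx -120.11$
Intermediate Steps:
$V{\left(F \right)} = F \left(-1 - F\right)$ ($V{\left(F \right)} = \left(\left(-3 - F\right) + 2\right) F = \left(-1 - F\right) F = F \left(-1 - F\right)$)
$\frac{1}{-6 + v{\left(2,-3 \right)}} + V{\left(5 \right)} 4 = \frac{1}{-6 - 3} + \left(-1\right) 5 \left(1 + 5\right) 4 = \frac{1}{-9} + \left(-1\right) 5 \cdot 6 \cdot 4 = - \frac{1}{9} - 120 = - \frac{1081}{9}$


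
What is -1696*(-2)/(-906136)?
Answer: -424/113267 ≈ -0.0037434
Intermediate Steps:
-1696*(-2)/(-906136) = 3392*(-1/906136) = -424/113267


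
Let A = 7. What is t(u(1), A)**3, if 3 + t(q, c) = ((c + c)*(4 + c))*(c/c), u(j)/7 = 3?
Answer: 3442951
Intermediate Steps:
u(j) = 21 (u(j) = 7*3 = 21)
t(q, c) = -3 + 2*c*(4 + c) (t(q, c) = -3 + ((c + c)*(4 + c))*(c/c) = -3 + ((2*c)*(4 + c))*1 = -3 + (2*c*(4 + c))*1 = -3 + 2*c*(4 + c))
t(u(1), A)**3 = (-3 + 2*7**2 + 8*7)**3 = (-3 + 2*49 + 56)**3 = (-3 + 98 + 56)**3 = 151**3 = 3442951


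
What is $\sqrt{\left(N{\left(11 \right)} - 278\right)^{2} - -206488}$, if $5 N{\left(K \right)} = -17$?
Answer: $\frac{\sqrt{7141849}}{5} \approx 534.48$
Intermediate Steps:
$N{\left(K \right)} = - \frac{17}{5}$ ($N{\left(K \right)} = \frac{1}{5} \left(-17\right) = - \frac{17}{5}$)
$\sqrt{\left(N{\left(11 \right)} - 278\right)^{2} - -206488} = \sqrt{\left(- \frac{17}{5} - 278\right)^{2} - -206488} = \sqrt{\left(- \frac{1407}{5}\right)^{2} + \left(115830 + 90658\right)} = \sqrt{\frac{1979649}{25} + 206488} = \sqrt{\frac{7141849}{25}} = \frac{\sqrt{7141849}}{5}$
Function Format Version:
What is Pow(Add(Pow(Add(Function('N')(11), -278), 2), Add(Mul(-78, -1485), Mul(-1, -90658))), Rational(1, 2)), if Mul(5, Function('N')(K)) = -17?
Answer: Mul(Rational(1, 5), Pow(7141849, Rational(1, 2))) ≈ 534.48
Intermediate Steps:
Function('N')(K) = Rational(-17, 5) (Function('N')(K) = Mul(Rational(1, 5), -17) = Rational(-17, 5))
Pow(Add(Pow(Add(Function('N')(11), -278), 2), Add(Mul(-78, -1485), Mul(-1, -90658))), Rational(1, 2)) = Pow(Add(Pow(Add(Rational(-17, 5), -278), 2), Add(Mul(-78, -1485), Mul(-1, -90658))), Rational(1, 2)) = Pow(Add(Pow(Rational(-1407, 5), 2), Add(115830, 90658)), Rational(1, 2)) = Pow(Add(Rational(1979649, 25), 206488), Rational(1, 2)) = Pow(Rational(7141849, 25), Rational(1, 2)) = Mul(Rational(1, 5), Pow(7141849, Rational(1, 2)))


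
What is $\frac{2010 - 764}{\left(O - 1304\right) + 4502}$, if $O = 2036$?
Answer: $\frac{623}{2617} \approx 0.23806$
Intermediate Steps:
$\frac{2010 - 764}{\left(O - 1304\right) + 4502} = \frac{2010 - 764}{\left(2036 - 1304\right) + 4502} = \frac{1246}{732 + 4502} = \frac{1246}{5234} = 1246 \cdot \frac{1}{5234} = \frac{623}{2617}$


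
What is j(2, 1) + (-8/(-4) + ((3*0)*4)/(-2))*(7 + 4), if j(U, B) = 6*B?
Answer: 28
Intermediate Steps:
j(2, 1) + (-8/(-4) + ((3*0)*4)/(-2))*(7 + 4) = 6*1 + (-8/(-4) + ((3*0)*4)/(-2))*(7 + 4) = 6 + (-8*(-1/4) + (0*4)*(-1/2))*11 = 6 + (2 + 0*(-1/2))*11 = 6 + (2 + 0)*11 = 6 + 2*11 = 6 + 22 = 28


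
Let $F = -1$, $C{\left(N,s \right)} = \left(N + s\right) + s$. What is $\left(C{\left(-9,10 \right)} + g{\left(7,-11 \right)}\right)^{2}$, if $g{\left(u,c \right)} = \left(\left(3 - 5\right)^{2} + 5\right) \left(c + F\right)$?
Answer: $9409$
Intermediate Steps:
$C{\left(N,s \right)} = N + 2 s$
$g{\left(u,c \right)} = -9 + 9 c$ ($g{\left(u,c \right)} = \left(\left(3 - 5\right)^{2} + 5\right) \left(c - 1\right) = \left(\left(-2\right)^{2} + 5\right) \left(-1 + c\right) = \left(4 + 5\right) \left(-1 + c\right) = 9 \left(-1 + c\right) = -9 + 9 c$)
$\left(C{\left(-9,10 \right)} + g{\left(7,-11 \right)}\right)^{2} = \left(\left(-9 + 2 \cdot 10\right) + \left(-9 + 9 \left(-11\right)\right)\right)^{2} = \left(\left(-9 + 20\right) - 108\right)^{2} = \left(11 - 108\right)^{2} = \left(-97\right)^{2} = 9409$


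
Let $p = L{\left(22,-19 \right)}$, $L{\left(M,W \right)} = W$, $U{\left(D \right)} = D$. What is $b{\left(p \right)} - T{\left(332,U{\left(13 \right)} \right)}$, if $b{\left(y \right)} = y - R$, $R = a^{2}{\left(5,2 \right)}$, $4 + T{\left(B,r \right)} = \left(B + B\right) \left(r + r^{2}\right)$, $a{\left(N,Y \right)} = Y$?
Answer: $-120867$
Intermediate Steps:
$T{\left(B,r \right)} = -4 + 2 B \left(r + r^{2}\right)$ ($T{\left(B,r \right)} = -4 + \left(B + B\right) \left(r + r^{2}\right) = -4 + 2 B \left(r + r^{2}\right)$)
$R = 4$ ($R = 2^{2} = 4$)
$p = -19$
$b{\left(y \right)} = -4 + y$ ($b{\left(y \right)} = y - 4 = -4 + y$)
$b{\left(p \right)} - T{\left(332,U{\left(13 \right)} \right)} = \left(-4 - 19\right) - \left(-4 + 2 \cdot 332 \cdot 13 + 2 \cdot 332 \cdot 13^{2}\right) = -23 - \left(-4 + 8632 + 2 \cdot 332 \cdot 169\right) = -23 - \left(-4 + 8632 + 112216\right) = -23 - 120844 = -120867$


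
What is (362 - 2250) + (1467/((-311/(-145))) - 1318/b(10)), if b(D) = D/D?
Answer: -784351/311 ≈ -2522.0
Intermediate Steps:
b(D) = 1
(362 - 2250) + (1467/((-311/(-145))) - 1318/b(10)) = (362 - 2250) + (1467/((-311/(-145))) - 1318/1) = -1888 + (1467/((-311*(-1/145))) - 1318*1) = -1888 + (1467/(311/145) - 1318) = -1888 + (1467*(145/311) - 1318) = -1888 + (212715/311 - 1318) = -1888 - 197183/311 = -784351/311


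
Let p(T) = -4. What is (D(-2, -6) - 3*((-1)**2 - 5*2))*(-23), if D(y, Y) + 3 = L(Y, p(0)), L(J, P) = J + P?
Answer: -322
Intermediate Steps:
D(y, Y) = -7 + Y (D(y, Y) = -3 + (Y - 4) = -3 + (-4 + Y) = -7 + Y)
(D(-2, -6) - 3*((-1)**2 - 5*2))*(-23) = ((-7 - 6) - 3*((-1)**2 - 5*2))*(-23) = (-13 - 3*(1 - 10))*(-23) = (-13 - 3*(-9))*(-23) = (-13 + 27)*(-23) = 14*(-23) = -322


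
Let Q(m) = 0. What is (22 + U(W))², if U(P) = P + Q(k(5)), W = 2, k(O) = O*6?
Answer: 576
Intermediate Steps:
k(O) = 6*O
U(P) = P (U(P) = P + 0 = P)
(22 + U(W))² = (22 + 2)² = 24² = 576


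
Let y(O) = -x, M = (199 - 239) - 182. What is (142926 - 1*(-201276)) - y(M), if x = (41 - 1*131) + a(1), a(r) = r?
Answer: 344113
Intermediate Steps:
M = -222 (M = -40 - 182 = -222)
x = -89 (x = (41 - 1*131) + 1 = (41 - 131) + 1 = -90 + 1 = -89)
y(O) = 89 (y(O) = -1*(-89) = 89)
(142926 - 1*(-201276)) - y(M) = (142926 - 1*(-201276)) - 1*89 = (142926 + 201276) - 89 = 344202 - 89 = 344113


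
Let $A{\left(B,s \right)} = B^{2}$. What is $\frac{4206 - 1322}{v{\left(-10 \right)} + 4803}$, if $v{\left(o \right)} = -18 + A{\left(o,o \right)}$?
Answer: $\frac{2884}{4885} \approx 0.59038$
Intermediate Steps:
$v{\left(o \right)} = -18 + o^{2}$
$\frac{4206 - 1322}{v{\left(-10 \right)} + 4803} = \frac{4206 - 1322}{\left(-18 + \left(-10\right)^{2}\right) + 4803} = \frac{2884}{\left(-18 + 100\right) + 4803} = \frac{2884}{82 + 4803} = \frac{2884}{4885}$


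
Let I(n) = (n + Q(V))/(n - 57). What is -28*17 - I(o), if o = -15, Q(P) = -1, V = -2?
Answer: -4286/9 ≈ -476.22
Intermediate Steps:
I(n) = (-1 + n)/(-57 + n) (I(n) = (n - 1)/(n - 57) = (-1 + n)/(-57 + n))
-28*17 - I(o) = -28*17 - (-1 - 15)/(-57 - 15) = -476 - (-16)/(-72) = -476 - (-1)*(-16)/72 = -476 - 1*2/9 = -476 - 2/9 = -4286/9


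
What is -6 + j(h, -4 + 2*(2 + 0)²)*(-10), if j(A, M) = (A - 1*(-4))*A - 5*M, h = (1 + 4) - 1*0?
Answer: -256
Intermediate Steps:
h = 5 (h = 5 + 0 = 5)
j(A, M) = -5*M + A*(4 + A) (j(A, M) = (A + 4)*A - 5*M = (4 + A)*A - 5*M = A*(4 + A) - 5*M = -5*M + A*(4 + A))
-6 + j(h, -4 + 2*(2 + 0)²)*(-10) = -6 + (5² - 5*(-4 + 2*(2 + 0)²) + 4*5)*(-10) = -6 + (25 - 5*(-4 + 2*2²) + 20)*(-10) = -6 + (25 - 5*(-4 + 2*4) + 20)*(-10) = -6 + (25 - 5*(-4 + 8) + 20)*(-10) = -6 + (25 - 5*4 + 20)*(-10) = -6 + (25 - 20 + 20)*(-10) = -6 + 25*(-10) = -6 - 250 = -256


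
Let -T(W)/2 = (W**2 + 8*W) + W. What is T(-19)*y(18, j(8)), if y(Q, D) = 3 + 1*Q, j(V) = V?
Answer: -7980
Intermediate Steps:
T(W) = -18*W - 2*W**2 (T(W) = -2*((W**2 + 8*W) + W) = -2*(W**2 + 9*W) = -18*W - 2*W**2)
y(Q, D) = 3 + Q
T(-19)*y(18, j(8)) = (-2*(-19)*(9 - 19))*(3 + 18) = -2*(-19)*(-10)*21 = -380*21 = -7980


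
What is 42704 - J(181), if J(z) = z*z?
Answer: 9943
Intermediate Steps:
J(z) = z**2
42704 - J(181) = 42704 - 1*181**2 = 42704 - 1*32761 = 42704 - 32761 = 9943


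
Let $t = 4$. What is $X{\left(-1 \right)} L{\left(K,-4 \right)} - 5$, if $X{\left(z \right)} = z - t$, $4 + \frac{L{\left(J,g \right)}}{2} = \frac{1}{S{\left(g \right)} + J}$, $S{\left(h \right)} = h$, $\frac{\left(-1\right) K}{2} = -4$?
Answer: $\frac{65}{2} \approx 32.5$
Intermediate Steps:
$K = 8$ ($K = \left(-2\right) \left(-4\right) = 8$)
$L{\left(J,g \right)} = -8 + \frac{2}{J + g}$ ($L{\left(J,g \right)} = -8 + \frac{2}{g + J} = -8 + \frac{2}{J + g}$)
$X{\left(z \right)} = -4 + z$ ($X{\left(z \right)} = z - 4 = -4 + z$)
$X{\left(-1 \right)} L{\left(K,-4 \right)} - 5 = \left(-4 - 1\right) \frac{2 \left(1 - 32 - -16\right)}{8 - 4} - 5 = - 5 \frac{2 \left(1 - 32 + 16\right)}{4} - 5 = - 5 \cdot 2 \cdot \frac{1}{4} \left(-15\right) - 5 = \left(-5\right) \left(- \frac{15}{2}\right) - 5 = \frac{75}{2} - 5 = \frac{65}{2}$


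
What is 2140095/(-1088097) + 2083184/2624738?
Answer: -558413734877/475994923931 ≈ -1.1732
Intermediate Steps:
2140095/(-1088097) + 2083184/2624738 = 2140095*(-1/1088097) + 2083184*(1/2624738) = -713365/362699 + 1041592/1312369 = -558413734877/475994923931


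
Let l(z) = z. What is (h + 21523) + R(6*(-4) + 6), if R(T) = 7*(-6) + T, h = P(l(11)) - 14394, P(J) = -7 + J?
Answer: 7073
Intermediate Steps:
h = -14390 (h = (-7 + 11) - 14394 = 4 - 14394 = -14390)
R(T) = -42 + T
(h + 21523) + R(6*(-4) + 6) = (-14390 + 21523) + (-42 + (6*(-4) + 6)) = 7133 + (-42 + (-24 + 6)) = 7133 + (-42 - 18) = 7133 - 60 = 7073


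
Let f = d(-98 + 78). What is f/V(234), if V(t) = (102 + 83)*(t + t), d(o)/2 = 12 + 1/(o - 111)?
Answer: 1571/5670990 ≈ 0.00027702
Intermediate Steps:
d(o) = 24 + 2/(-111 + o) (d(o) = 2*(12 + 1/(o - 111)) = 2*(12 + 1/(-111 + o)) = 24 + 2/(-111 + o))
V(t) = 370*t (V(t) = 185*(2*t) = 370*t)
f = 3142/131 (f = 2*(-1331 + 12*(-98 + 78))/(-111 + (-98 + 78)) = 2*(-1331 + 12*(-20))/(-111 - 20) = 2*(-1331 - 240)/(-131) = 2*(-1/131)*(-1571) = 3142/131 ≈ 23.985)
f/V(234) = 3142/(131*((370*234))) = (3142/131)/86580 = (3142/131)*(1/86580) = 1571/5670990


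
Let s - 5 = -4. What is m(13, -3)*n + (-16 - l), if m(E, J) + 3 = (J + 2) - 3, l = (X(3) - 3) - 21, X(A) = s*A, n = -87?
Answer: 614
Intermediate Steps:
s = 1 (s = 5 - 4 = 1)
X(A) = A (X(A) = 1*A = A)
l = -21 (l = (3 - 3) - 21 = 0 - 21 = -21)
m(E, J) = -4 + J (m(E, J) = -3 + ((J + 2) - 3) = -3 + ((2 + J) - 3) = -3 + (-1 + J) = -4 + J)
m(13, -3)*n + (-16 - l) = (-4 - 3)*(-87) + (-16 - 1*(-21)) = -7*(-87) + (-16 + 21) = 609 + 5 = 614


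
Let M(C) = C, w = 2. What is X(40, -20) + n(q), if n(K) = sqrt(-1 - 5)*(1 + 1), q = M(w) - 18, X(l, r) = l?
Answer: 40 + 2*I*sqrt(6) ≈ 40.0 + 4.899*I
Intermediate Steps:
q = -16 (q = 2 - 18 = -16)
n(K) = 2*I*sqrt(6) (n(K) = sqrt(-6)*2 = (I*sqrt(6))*2 = 2*I*sqrt(6))
X(40, -20) + n(q) = 40 + 2*I*sqrt(6)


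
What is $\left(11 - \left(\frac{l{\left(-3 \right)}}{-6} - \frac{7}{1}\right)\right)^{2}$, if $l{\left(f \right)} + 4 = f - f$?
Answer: $\frac{2704}{9} \approx 300.44$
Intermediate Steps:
$l{\left(f \right)} = -4$ ($l{\left(f \right)} = -4 + \left(f - f\right) = -4 + 0 = -4$)
$\left(11 - \left(\frac{l{\left(-3 \right)}}{-6} - \frac{7}{1}\right)\right)^{2} = \left(11 - \left(- \frac{4}{-6} - \frac{7}{1}\right)\right)^{2} = \left(11 - \left(\left(-4\right) \left(- \frac{1}{6}\right) - 7\right)\right)^{2} = \left(11 - \left(\frac{2}{3} - 7\right)\right)^{2} = \left(11 - - \frac{19}{3}\right)^{2} = \left(11 + \frac{19}{3}\right)^{2} = \left(\frac{52}{3}\right)^{2} = \frac{2704}{9}$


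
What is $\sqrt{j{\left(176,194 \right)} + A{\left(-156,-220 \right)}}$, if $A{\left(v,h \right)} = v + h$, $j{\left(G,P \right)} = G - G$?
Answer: $2 i \sqrt{94} \approx 19.391 i$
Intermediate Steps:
$j{\left(G,P \right)} = 0$
$A{\left(v,h \right)} = h + v$
$\sqrt{j{\left(176,194 \right)} + A{\left(-156,-220 \right)}} = \sqrt{0 - 376} = \sqrt{-376} = 2 i \sqrt{94}$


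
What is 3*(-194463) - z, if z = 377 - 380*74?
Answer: -555646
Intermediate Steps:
z = -27743 (z = 377 - 28120 = -27743)
3*(-194463) - z = 3*(-194463) - 1*(-27743) = -583389 + 27743 = -555646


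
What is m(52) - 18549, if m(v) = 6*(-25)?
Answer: -18699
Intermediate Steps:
m(v) = -150
m(52) - 18549 = -150 - 18549 = -18699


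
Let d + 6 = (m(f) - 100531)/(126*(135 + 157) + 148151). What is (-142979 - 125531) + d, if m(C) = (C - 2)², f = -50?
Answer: -49660252415/184943 ≈ -2.6852e+5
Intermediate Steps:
m(C) = (-2 + C)²
d = -1207485/184943 (d = -6 + ((-2 - 50)² - 100531)/(126*(135 + 157) + 148151) = -6 + ((-52)² - 100531)/(126*292 + 148151) = -6 + (2704 - 100531)/(36792 + 148151) = -6 - 97827/184943 = -1207485/184943 ≈ -6.5290)
(-142979 - 125531) + d = (-142979 - 125531) - 1207485/184943 = -268510 - 1207485/184943 = -49660252415/184943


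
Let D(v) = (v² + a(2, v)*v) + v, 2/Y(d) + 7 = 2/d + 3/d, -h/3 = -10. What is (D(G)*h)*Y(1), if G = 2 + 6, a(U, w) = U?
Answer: -2640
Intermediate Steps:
h = 30 (h = -3*(-10) = 30)
Y(d) = 2/(-7 + 5/d) (Y(d) = 2/(-7 + (2/d + 3/d)) = 2/(-7 + 5/d))
G = 8
D(v) = v² + 3*v (D(v) = (v² + 2*v) + v = v² + 3*v)
(D(G)*h)*Y(1) = ((8*(3 + 8))*30)*(-2*1/(-5 + 7*1)) = ((8*11)*30)*(-2*1/(-5 + 7)) = (88*30)*(-2*1/2) = 2640*(-2*1*½) = 2640*(-1) = -2640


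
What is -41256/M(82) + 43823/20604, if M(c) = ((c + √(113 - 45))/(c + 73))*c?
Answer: -4108259401/4285632 + 799335*√17/34112 ≈ -862.00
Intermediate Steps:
M(c) = c*(c + 2*√17)/(73 + c) (M(c) = ((c + √68)/(73 + c))*c = ((c + 2*√17)/(73 + c))*c = c*(c + 2*√17)/(73 + c))
-41256/M(82) + 43823/20604 = -41256*(73 + 82)/(82*(82 + 2*√17)) + 43823/20604 = -41256*155/(82*(82 + 2*√17)) + 43823*(1/20604) = -41256*155/(82*(82 + 2*√17)) + 43823/20604 = -41256/(6724/155 + 164*√17/155) + 43823/20604 = 43823/20604 - 41256/(6724/155 + 164*√17/155)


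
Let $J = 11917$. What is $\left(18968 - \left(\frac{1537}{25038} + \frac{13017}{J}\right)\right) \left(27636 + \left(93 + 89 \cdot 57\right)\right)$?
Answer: $\frac{30939320645045351}{49729641} \approx 6.2215 \cdot 10^{8}$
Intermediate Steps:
$\left(18968 - \left(\frac{1537}{25038} + \frac{13017}{J}\right)\right) \left(27636 + \left(93 + 89 \cdot 57\right)\right) = \left(18968 - \left(\frac{1537}{25038} + \frac{13017}{11917}\right)\right) \left(27636 + \left(93 + 89 \cdot 57\right)\right) = \left(18968 - \frac{344236075}{298377846}\right) \left(27636 + \left(93 + 5073\right)\right) = \left(18968 - \frac{344236075}{298377846}\right) \left(27636 + 5166\right) = \left(18968 - \frac{344236075}{298377846}\right) 32802 = \frac{5659286746853}{298377846} \cdot 32802 = \frac{30939320645045351}{49729641}$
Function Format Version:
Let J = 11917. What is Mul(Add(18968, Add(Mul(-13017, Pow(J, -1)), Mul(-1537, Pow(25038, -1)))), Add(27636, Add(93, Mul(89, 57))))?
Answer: Rational(30939320645045351, 49729641) ≈ 6.2215e+8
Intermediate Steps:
Mul(Add(18968, Add(Mul(-13017, Pow(J, -1)), Mul(-1537, Pow(25038, -1)))), Add(27636, Add(93, Mul(89, 57)))) = Mul(Add(18968, Add(Mul(-13017, Pow(11917, -1)), Mul(-1537, Pow(25038, -1)))), Add(27636, Add(93, Mul(89, 57)))) = Mul(Add(18968, Add(Mul(-13017, Rational(1, 11917)), Mul(-1537, Rational(1, 25038)))), Add(27636, Add(93, 5073))) = Mul(Add(18968, Add(Rational(-13017, 11917), Rational(-1537, 25038))), Add(27636, 5166)) = Mul(Add(18968, Rational(-344236075, 298377846)), 32802) = Mul(Rational(5659286746853, 298377846), 32802) = Rational(30939320645045351, 49729641)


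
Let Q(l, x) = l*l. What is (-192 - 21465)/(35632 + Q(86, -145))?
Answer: -21657/43028 ≈ -0.50332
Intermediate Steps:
Q(l, x) = l²
(-192 - 21465)/(35632 + Q(86, -145)) = (-192 - 21465)/(35632 + 86²) = -21657/(35632 + 7396) = -21657/43028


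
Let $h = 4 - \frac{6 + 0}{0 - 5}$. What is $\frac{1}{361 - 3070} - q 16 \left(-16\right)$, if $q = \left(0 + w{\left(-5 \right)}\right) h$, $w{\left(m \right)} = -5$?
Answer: $- \frac{18031105}{2709} \approx -6656.0$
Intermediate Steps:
$h = \frac{26}{5}$ ($h = 4 - \frac{6}{-5} = 4 - 6 \left(- \frac{1}{5}\right) = 4 - - \frac{6}{5} = 4 + \frac{6}{5} = \frac{26}{5} \approx 5.2$)
$q = -26$ ($q = \left(0 - 5\right) \frac{26}{5} = \left(-5\right) \frac{26}{5} = -26$)
$\frac{1}{361 - 3070} - q 16 \left(-16\right) = \frac{1}{361 - 3070} - \left(-26\right) 16 \left(-16\right) = \frac{1}{-2709} - \left(-416\right) \left(-16\right) = - \frac{1}{2709} - 6656 = - \frac{18031105}{2709}$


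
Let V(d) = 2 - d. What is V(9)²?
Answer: 49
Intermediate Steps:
V(9)² = (2 - 1*9)² = (2 - 9)² = (-7)² = 49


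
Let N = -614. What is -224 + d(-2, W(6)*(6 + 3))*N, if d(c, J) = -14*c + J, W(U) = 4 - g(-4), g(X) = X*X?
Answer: 48896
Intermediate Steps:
g(X) = X²
W(U) = -12 (W(U) = 4 - 1*(-4)² = 4 - 1*16 = 4 - 16 = -12)
d(c, J) = J - 14*c
-224 + d(-2, W(6)*(6 + 3))*N = -224 + (-12*(6 + 3) - 14*(-2))*(-614) = -224 + (-12*9 + 28)*(-614) = -224 + (-108 + 28)*(-614) = -224 - 80*(-614) = -224 + 49120 = 48896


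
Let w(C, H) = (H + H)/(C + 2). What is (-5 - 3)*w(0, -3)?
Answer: 24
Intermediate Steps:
w(C, H) = 2*H/(2 + C) (w(C, H) = (2*H)/(2 + C) = 2*H/(2 + C))
(-5 - 3)*w(0, -3) = (-5 - 3)*(2*(-3)/(2 + 0)) = -16*(-3)/2 = -8*(-3) = 24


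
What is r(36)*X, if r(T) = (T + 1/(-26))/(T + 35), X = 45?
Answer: 42075/1846 ≈ 22.793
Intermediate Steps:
r(T) = (-1/26 + T)/(35 + T) (r(T) = (T - 1/26)/(35 + T) = (-1/26 + T)/(35 + T))
r(36)*X = ((-1/26 + 36)/(35 + 36))*45 = ((935/26)/71)*45 = ((1/71)*(935/26))*45 = (935/1846)*45 = 42075/1846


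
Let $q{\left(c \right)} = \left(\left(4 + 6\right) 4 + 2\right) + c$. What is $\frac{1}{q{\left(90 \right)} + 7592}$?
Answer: $\frac{1}{7724} \approx 0.00012947$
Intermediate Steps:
$q{\left(c \right)} = 42 + c$ ($q{\left(c \right)} = \left(10 \cdot 4 + 2\right) + c = \left(40 + 2\right) + c = 42 + c$)
$\frac{1}{q{\left(90 \right)} + 7592} = \frac{1}{\left(42 + 90\right) + 7592} = \frac{1}{132 + 7592} = \frac{1}{7724}$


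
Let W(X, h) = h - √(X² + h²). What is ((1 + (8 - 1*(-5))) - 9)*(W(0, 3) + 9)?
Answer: 45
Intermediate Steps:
((1 + (8 - 1*(-5))) - 9)*(W(0, 3) + 9) = ((1 + (8 - 1*(-5))) - 9)*((3 - √(0² + 3²)) + 9) = ((1 + (8 + 5)) - 9)*((3 - √(0 + 9)) + 9) = ((1 + 13) - 9)*((3 - √9) + 9) = (14 - 9)*((3 - 1*3) + 9) = 5*((3 - 3) + 9) = 5*(0 + 9) = 5*9 = 45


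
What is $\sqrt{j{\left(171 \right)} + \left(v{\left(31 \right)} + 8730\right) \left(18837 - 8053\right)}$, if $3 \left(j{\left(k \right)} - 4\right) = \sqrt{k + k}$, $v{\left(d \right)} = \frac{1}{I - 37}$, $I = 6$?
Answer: $\frac{\sqrt{90472361060 + 961 \sqrt{38}}}{31} \approx 9702.8$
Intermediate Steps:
$v{\left(d \right)} = - \frac{1}{31}$ ($v{\left(d \right)} = \frac{1}{6 - 37} = \frac{1}{-31} = - \frac{1}{31}$)
$j{\left(k \right)} = 4 + \frac{\sqrt{2} \sqrt{k}}{3}$ ($j{\left(k \right)} = 4 + \frac{\sqrt{k + k}}{3} = 4 + \frac{\sqrt{2 k}}{3} = 4 + \frac{\sqrt{2} \sqrt{k}}{3}$)
$\sqrt{j{\left(171 \right)} + \left(v{\left(31 \right)} + 8730\right) \left(18837 - 8053\right)} = \sqrt{\left(4 + \frac{\sqrt{2} \sqrt{171}}{3}\right) + \left(- \frac{1}{31} + 8730\right) \left(18837 - 8053\right)} = \sqrt{\left(4 + \frac{\sqrt{2} \cdot 3 \sqrt{19}}{3}\right) + \frac{270629}{31} \cdot 10784} = \sqrt{\left(4 + \sqrt{38}\right) + \frac{2918463136}{31}} = \sqrt{\frac{2918463260}{31} + \sqrt{38}}$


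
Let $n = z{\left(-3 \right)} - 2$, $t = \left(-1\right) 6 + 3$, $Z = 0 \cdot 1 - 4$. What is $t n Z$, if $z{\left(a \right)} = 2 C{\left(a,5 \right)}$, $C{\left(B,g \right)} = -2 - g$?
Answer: $-192$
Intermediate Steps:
$Z = -4$ ($Z = 0 - 4 = -4$)
$t = -3$ ($t = -6 + 3 = -3$)
$z{\left(a \right)} = -14$ ($z{\left(a \right)} = 2 \left(-2 - 5\right) = 2 \left(-7\right) = -14$)
$n = -16$ ($n = -14 - 2 = -16$)
$t n Z = \left(-3\right) \left(-16\right) \left(-4\right) = 48 \left(-4\right) = -192$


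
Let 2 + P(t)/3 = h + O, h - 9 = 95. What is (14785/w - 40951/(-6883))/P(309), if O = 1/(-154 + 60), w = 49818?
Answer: 100667517431/4931034536367 ≈ 0.020415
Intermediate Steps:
h = 104 (h = 9 + 95 = 104)
O = -1/94 (O = 1/(-94) = -1/94 ≈ -0.010638)
P(t) = 28761/94 (P(t) = -6 + 3*(104 - 1/94) = -6 + 3*(9775/94) = -6 + 29325/94 = 28761/94)
(14785/w - 40951/(-6883))/P(309) = (14785/49818 - 40951/(-6883))/(28761/94) = (14785*(1/49818) - 40951*(-1/6883))*(94/28761) = (14785/49818 + 40951/6883)*(94/28761) = (2141862073/342897294)*(94/28761) = 100667517431/4931034536367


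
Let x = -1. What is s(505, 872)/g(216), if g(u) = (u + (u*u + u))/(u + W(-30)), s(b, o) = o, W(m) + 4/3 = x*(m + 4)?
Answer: 361/81 ≈ 4.4568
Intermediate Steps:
W(m) = -16/3 - m (W(m) = -4/3 - (m + 4) = -4/3 - (4 + m) = -4/3 + (-4 - m) = -16/3 - m)
g(u) = (u² + 2*u)/(74/3 + u) (g(u) = (u + (u*u + u))/(u + (-16/3 - 1*(-30))) = (u + (u² + u))/(u + (-16/3 + 30)) = (u + (u + u²))/(u + 74/3) = (u² + 2*u)/(74/3 + u))
s(505, 872)/g(216) = 872/((3*216*(2 + 216)/(74 + 3*216))) = 872/((3*216*218/(74 + 648))) = 872/((3*216*218/722)) = 872/((3*216*(1/722)*218)) = 872/(70632/361) = 872*(361/70632) = 361/81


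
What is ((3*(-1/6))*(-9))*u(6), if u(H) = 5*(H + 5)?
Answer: 495/2 ≈ 247.50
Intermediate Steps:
u(H) = 25 + 5*H (u(H) = 5*(5 + H) = 25 + 5*H)
((3*(-1/6))*(-9))*u(6) = ((3*(-1/6))*(-9))*(25 + 5*6) = ((3*(-1*⅙))*(-9))*(25 + 30) = ((3*(-⅙))*(-9))*55 = -½*(-9)*55 = (9/2)*55 = 495/2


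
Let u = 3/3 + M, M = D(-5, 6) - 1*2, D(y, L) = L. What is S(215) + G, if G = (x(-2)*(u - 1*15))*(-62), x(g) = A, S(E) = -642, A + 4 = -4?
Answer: -5602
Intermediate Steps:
A = -8 (A = -4 - 4 = -8)
M = 4 (M = 6 - 1*2 = 6 - 2 = 4)
u = 5 (u = 3/3 + 4 = 3*(⅓) + 4 = 1 + 4 = 5)
x(g) = -8
G = -4960 (G = -8*(5 - 1*15)*(-62) = -8*(5 - 15)*(-62) = -8*(-10)*(-62) = 80*(-62) = -4960)
S(215) + G = -642 - 4960 = -5602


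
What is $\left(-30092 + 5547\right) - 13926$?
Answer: $-38471$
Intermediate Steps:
$\left(-30092 + 5547\right) - 13926 = -24545 - 13926 = -38471$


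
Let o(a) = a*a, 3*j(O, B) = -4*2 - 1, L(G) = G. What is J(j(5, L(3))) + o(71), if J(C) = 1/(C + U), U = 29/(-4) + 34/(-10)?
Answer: 1376173/273 ≈ 5040.9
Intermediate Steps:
U = -213/20 (U = 29*(-¼) + 34*(-⅒) = -29/4 - 17/5 = -213/20 ≈ -10.650)
j(O, B) = -3 (j(O, B) = (-4*2 - 1)/3 = (-8 - 1)/3 = (⅓)*(-9) = -3)
J(C) = 1/(-213/20 + C) (J(C) = 1/(C - 213/20) = 1/(-213/20 + C))
o(a) = a²
J(j(5, L(3))) + o(71) = 20/(-213 + 20*(-3)) + 71² = 20/(-213 - 60) + 5041 = 20/(-273) + 5041 = 20*(-1/273) + 5041 = -20/273 + 5041 = 1376173/273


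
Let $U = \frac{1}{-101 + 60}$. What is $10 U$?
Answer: $- \frac{10}{41} \approx -0.2439$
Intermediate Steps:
$U = - \frac{1}{41}$ ($U = \frac{1}{-41} = - \frac{1}{41} \approx -0.02439$)
$10 U = 10 \left(- \frac{1}{41}\right) = - \frac{10}{41}$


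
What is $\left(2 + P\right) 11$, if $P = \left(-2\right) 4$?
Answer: $-66$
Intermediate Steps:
$P = -8$
$\left(2 + P\right) 11 = \left(2 - 8\right) 11 = \left(-6\right) 11 = -66$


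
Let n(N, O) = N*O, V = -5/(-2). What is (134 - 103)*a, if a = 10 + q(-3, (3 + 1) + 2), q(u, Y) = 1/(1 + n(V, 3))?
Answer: 5332/17 ≈ 313.65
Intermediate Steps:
V = 5/2 (V = -5*(-½) = 5/2 ≈ 2.5000)
q(u, Y) = 2/17 (q(u, Y) = 1/(1 + (5/2)*3) = 1/(1 + 15/2) = 1/(17/2) = 2/17)
a = 172/17 (a = 10 + 2/17 = 172/17 ≈ 10.118)
(134 - 103)*a = (134 - 103)*(172/17) = 31*(172/17) = 5332/17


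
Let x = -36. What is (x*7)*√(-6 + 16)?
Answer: -252*√10 ≈ -796.89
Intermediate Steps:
(x*7)*√(-6 + 16) = (-36*7)*√(-6 + 16) = -252*√10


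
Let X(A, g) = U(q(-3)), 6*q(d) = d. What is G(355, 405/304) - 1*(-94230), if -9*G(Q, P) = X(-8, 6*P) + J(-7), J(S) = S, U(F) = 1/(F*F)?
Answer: 282691/3 ≈ 94230.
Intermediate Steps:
q(d) = d/6
U(F) = F**(-2) (U(F) = 1/(F**2) = F**(-2))
X(A, g) = 4 (X(A, g) = ((1/6)*(-3))**(-2) = (-1/2)**(-2) = 4)
G(Q, P) = 1/3 (G(Q, P) = -(4 - 7)/9 = -1/9*(-3) = 1/3)
G(355, 405/304) - 1*(-94230) = 1/3 - 1*(-94230) = 1/3 + 94230 = 282691/3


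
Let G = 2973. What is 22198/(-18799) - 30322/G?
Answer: -57819812/5080857 ≈ -11.380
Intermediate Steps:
22198/(-18799) - 30322/G = 22198/(-18799) - 30322/2973 = 22198*(-1/18799) - 30322*1/2973 = -2018/1709 - 30322/2973 = -57819812/5080857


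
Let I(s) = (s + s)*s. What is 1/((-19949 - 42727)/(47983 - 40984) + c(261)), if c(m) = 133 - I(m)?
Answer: -2333/317563189 ≈ -7.3466e-6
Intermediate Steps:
I(s) = 2*s**2 (I(s) = (2*s)*s = 2*s**2)
c(m) = 133 - 2*m**2
1/((-19949 - 42727)/(47983 - 40984) + c(261)) = 1/((-19949 - 42727)/(47983 - 40984) + (133 - 2*261**2)) = 1/(-62676/6999 + (133 - 2*68121)) = 1/(-62676*1/6999 + (133 - 136242)) = 1/(-20892/2333 - 136109) = 1/(-317563189/2333) = -2333/317563189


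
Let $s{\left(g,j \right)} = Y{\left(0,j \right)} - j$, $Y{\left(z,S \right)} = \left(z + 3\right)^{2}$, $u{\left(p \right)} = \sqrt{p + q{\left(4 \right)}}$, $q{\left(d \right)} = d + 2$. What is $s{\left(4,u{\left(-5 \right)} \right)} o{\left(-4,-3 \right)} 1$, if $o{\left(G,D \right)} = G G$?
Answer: $128$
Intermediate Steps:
$q{\left(d \right)} = 2 + d$
$o{\left(G,D \right)} = G^{2}$
$u{\left(p \right)} = \sqrt{6 + p}$ ($u{\left(p \right)} = \sqrt{p + \left(2 + 4\right)} = \sqrt{p + 6} = \sqrt{6 + p}$)
$Y{\left(z,S \right)} = \left(3 + z\right)^{2}$
$s{\left(g,j \right)} = 9 - j$ ($s{\left(g,j \right)} = \left(3 + 0\right)^{2} - j = 3^{2} - j = 9 - j$)
$s{\left(4,u{\left(-5 \right)} \right)} o{\left(-4,-3 \right)} 1 = \left(9 - \sqrt{6 - 5}\right) \left(-4\right)^{2} \cdot 1 = \left(9 - \sqrt{1}\right) 16 \cdot 1 = \left(9 - 1\right) 16 \cdot 1 = 8 \cdot 16 \cdot 1 = 128 \cdot 1 = 128$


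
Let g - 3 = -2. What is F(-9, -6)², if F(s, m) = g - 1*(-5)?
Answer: 36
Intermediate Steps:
g = 1 (g = 3 - 2 = 1)
F(s, m) = 6 (F(s, m) = 1 - 1*(-5) = 1 + 5 = 6)
F(-9, -6)² = 6² = 36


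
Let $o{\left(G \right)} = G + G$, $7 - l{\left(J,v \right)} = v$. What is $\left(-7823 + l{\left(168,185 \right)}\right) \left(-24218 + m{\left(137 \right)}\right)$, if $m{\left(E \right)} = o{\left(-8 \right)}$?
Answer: $193896234$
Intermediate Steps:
$l{\left(J,v \right)} = 7 - v$
$o{\left(G \right)} = 2 G$
$m{\left(E \right)} = -16$ ($m{\left(E \right)} = 2 \left(-8\right) = -16$)
$\left(-7823 + l{\left(168,185 \right)}\right) \left(-24218 + m{\left(137 \right)}\right) = \left(-7823 + \left(7 - 185\right)\right) \left(-24218 - 16\right) = \left(-7823 + \left(7 - 185\right)\right) \left(-24234\right) = \left(-7823 - 178\right) \left(-24234\right) = \left(-8001\right) \left(-24234\right) = 193896234$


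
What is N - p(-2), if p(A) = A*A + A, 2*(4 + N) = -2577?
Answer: -2589/2 ≈ -1294.5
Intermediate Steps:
N = -2585/2 (N = -4 + (1/2)*(-2577) = -4 - 2577/2 = -2585/2 ≈ -1292.5)
p(A) = A + A**2 (p(A) = A**2 + A = A + A**2)
N - p(-2) = -2585/2 - (-2)*(1 - 2) = -2585/2 - (-2)*(-1) = -2585/2 - 1*2 = -2585/2 - 2 = -2589/2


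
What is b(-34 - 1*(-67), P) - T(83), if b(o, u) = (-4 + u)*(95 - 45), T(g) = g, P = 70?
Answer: 3217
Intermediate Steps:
b(o, u) = -200 + 50*u (b(o, u) = (-4 + u)*50 = -200 + 50*u)
b(-34 - 1*(-67), P) - T(83) = (-200 + 50*70) - 1*83 = (-200 + 3500) - 83 = 3300 - 83 = 3217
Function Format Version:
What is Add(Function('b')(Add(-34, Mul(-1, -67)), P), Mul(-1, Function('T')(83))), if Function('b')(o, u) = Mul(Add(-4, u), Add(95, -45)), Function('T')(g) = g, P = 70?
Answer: 3217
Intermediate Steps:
Function('b')(o, u) = Add(-200, Mul(50, u)) (Function('b')(o, u) = Mul(Add(-4, u), 50) = Add(-200, Mul(50, u)))
Add(Function('b')(Add(-34, Mul(-1, -67)), P), Mul(-1, Function('T')(83))) = Add(Add(-200, Mul(50, 70)), Mul(-1, 83)) = Add(Add(-200, 3500), -83) = Add(3300, -83) = 3217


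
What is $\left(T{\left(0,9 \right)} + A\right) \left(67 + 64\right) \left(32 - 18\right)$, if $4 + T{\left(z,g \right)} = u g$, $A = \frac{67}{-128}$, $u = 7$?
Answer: $\frac{6863745}{64} \approx 1.0725 \cdot 10^{5}$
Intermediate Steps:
$A = - \frac{67}{128}$ ($A = 67 \left(- \frac{1}{128}\right) = - \frac{67}{128} \approx -0.52344$)
$T{\left(z,g \right)} = -4 + 7 g$
$\left(T{\left(0,9 \right)} + A\right) \left(67 + 64\right) \left(32 - 18\right) = \left(\left(-4 + 7 \cdot 9\right) - \frac{67}{128}\right) \left(67 + 64\right) \left(32 - 18\right) = \left(\left(-4 + 63\right) - \frac{67}{128}\right) 131 \cdot 14 = \left(59 - \frac{67}{128}\right) 1834 = \frac{7485}{128} \cdot 1834 = \frac{6863745}{64}$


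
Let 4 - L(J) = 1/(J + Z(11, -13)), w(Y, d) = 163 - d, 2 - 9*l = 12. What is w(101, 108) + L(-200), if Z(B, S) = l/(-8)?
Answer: 424541/7195 ≈ 59.005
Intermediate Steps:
l = -10/9 (l = 2/9 - ⅑*12 = 2/9 - 4/3 = -10/9 ≈ -1.1111)
Z(B, S) = 5/36 (Z(B, S) = -10/9/(-8) = -10/9*(-⅛) = 5/36)
L(J) = 4 - 1/(5/36 + J) (L(J) = 4 - 1/(J + 5/36) = 4 - 1/(5/36 + J))
w(101, 108) + L(-200) = (163 - 1*108) + 16*(-1 + 9*(-200))/(5 + 36*(-200)) = (163 - 108) + 16*(-1 - 1800)/(5 - 7200) = 55 + 16*(-1801)/(-7195) = 55 + 16*(-1/7195)*(-1801) = 55 + 28816/7195 = 424541/7195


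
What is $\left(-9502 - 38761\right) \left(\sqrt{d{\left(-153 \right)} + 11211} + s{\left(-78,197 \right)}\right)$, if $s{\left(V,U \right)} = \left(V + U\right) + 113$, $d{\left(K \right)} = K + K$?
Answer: $-11197016 - 48263 \sqrt{10905} \approx -1.6237 \cdot 10^{7}$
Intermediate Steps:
$d{\left(K \right)} = 2 K$
$s{\left(V,U \right)} = 113 + U + V$ ($s{\left(V,U \right)} = \left(U + V\right) + 113 = 113 + U + V$)
$\left(-9502 - 38761\right) \left(\sqrt{d{\left(-153 \right)} + 11211} + s{\left(-78,197 \right)}\right) = \left(-9502 - 38761\right) \left(\sqrt{2 \left(-153\right) + 11211} + \left(113 + 197 - 78\right)\right) = - 48263 \left(\sqrt{-306 + 11211} + 232\right) = - 48263 \left(\sqrt{10905} + 232\right) = - 48263 \left(232 + \sqrt{10905}\right) = -11197016 - 48263 \sqrt{10905}$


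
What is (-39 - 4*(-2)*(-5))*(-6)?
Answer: 474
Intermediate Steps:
(-39 - 4*(-2)*(-5))*(-6) = (-39 + 8*(-5))*(-6) = (-39 - 40)*(-6) = -79*(-6) = 474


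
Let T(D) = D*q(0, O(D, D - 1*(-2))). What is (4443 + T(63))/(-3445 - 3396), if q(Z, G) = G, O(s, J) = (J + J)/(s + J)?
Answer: -288447/437824 ≈ -0.65882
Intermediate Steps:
O(s, J) = 2*J/(J + s) (O(s, J) = (2*J)/(J + s) = 2*J/(J + s))
T(D) = 2*D*(2 + D)/(2 + 2*D) (T(D) = D*(2*(D - 1*(-2))/((D - 1*(-2)) + D)) = D*(2*(D + 2)/((D + 2) + D)) = D*(2*(2 + D)/((2 + D) + D)) = D*(2*(2 + D)/(2 + 2*D)) = 2*D*(2 + D)/(2 + 2*D))
(4443 + T(63))/(-3445 - 3396) = (4443 + 63*(2 + 63)/(1 + 63))/(-3445 - 3396) = (4443 + 63*65/64)/(-6841) = (4443 + 63*(1/64)*65)*(-1/6841) = (4443 + 4095/64)*(-1/6841) = (288447/64)*(-1/6841) = -288447/437824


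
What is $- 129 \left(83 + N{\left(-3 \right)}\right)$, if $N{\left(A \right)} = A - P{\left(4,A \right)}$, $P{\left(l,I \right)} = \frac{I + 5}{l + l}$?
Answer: $- \frac{41151}{4} \approx -10288.0$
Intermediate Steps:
$P{\left(l,I \right)} = \frac{5 + I}{2 l}$
$N{\left(A \right)} = - \frac{5}{8} + \frac{7 A}{8}$ ($N{\left(A \right)} = A - \frac{5 + A}{2 \cdot 4} = A - \frac{1}{2} \cdot \frac{1}{4} \left(5 + A\right) = A - \left(\frac{5}{8} + \frac{A}{8}\right) = - \frac{5}{8} + \frac{7 A}{8}$)
$- 129 \left(83 + N{\left(-3 \right)}\right) = - 129 \left(83 + \left(- \frac{5}{8} + \frac{7}{8} \left(-3\right)\right)\right) = - 129 \left(83 - \frac{13}{4}\right) = \left(-129\right) \frac{319}{4} = - \frac{41151}{4}$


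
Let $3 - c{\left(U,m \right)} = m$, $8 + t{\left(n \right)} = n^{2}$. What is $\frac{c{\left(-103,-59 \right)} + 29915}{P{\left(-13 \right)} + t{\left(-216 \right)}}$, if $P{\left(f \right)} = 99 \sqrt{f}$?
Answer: $\frac{1398367096}{2176163317} - \frac{2967723 i \sqrt{13}}{2176163317} \approx 0.64258 - 0.004917 i$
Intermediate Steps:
$t{\left(n \right)} = -8 + n^{2}$
$c{\left(U,m \right)} = 3 - m$
$\frac{c{\left(-103,-59 \right)} + 29915}{P{\left(-13 \right)} + t{\left(-216 \right)}} = \frac{\left(3 - -59\right) + 29915}{99 \sqrt{-13} - \left(8 - \left(-216\right)^{2}\right)} = \frac{\left(3 + 59\right) + 29915}{99 i \sqrt{13} + \left(-8 + 46656\right)} = \frac{62 + 29915}{99 i \sqrt{13} + 46648} = \frac{29977}{46648 + 99 i \sqrt{13}}$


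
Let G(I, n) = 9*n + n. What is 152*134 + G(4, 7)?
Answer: 20438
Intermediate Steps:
G(I, n) = 10*n
152*134 + G(4, 7) = 152*134 + 10*7 = 20368 + 70 = 20438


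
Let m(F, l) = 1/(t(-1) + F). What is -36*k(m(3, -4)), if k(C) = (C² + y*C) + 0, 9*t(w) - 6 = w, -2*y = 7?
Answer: 8343/256 ≈ 32.590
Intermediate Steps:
y = -7/2 (y = -½*7 = -7/2 ≈ -3.5000)
t(w) = ⅔ + w/9
m(F, l) = 1/(5/9 + F) (m(F, l) = 1/((⅔ + (⅑)*(-1)) + F) = 1/((⅔ - ⅑) + F) = 1/(5/9 + F))
k(C) = C² - 7*C/2 (k(C) = (C² - 7*C/2) + 0 = C² - 7*C/2)
-36*k(m(3, -4)) = -18*9/(5 + 9*3)*(-7 + 2*(9/(5 + 9*3))) = -18*9/(5 + 27)*(-7 + 2*(9/(5 + 27))) = -18*9/32*(-7 + 2*(9/32)) = -18*9*(1/32)*(-7 + 2*(9*(1/32))) = -18*9*(-7 + 2*(9/32))/32 = -18*9*(-7 + 9/16)/32 = -18*9*(-103)/(32*16) = -36*(-927/1024) = 8343/256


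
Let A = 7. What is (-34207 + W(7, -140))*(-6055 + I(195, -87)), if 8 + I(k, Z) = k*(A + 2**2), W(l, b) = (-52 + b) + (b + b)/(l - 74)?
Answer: 9028846854/67 ≈ 1.3476e+8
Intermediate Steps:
W(l, b) = -52 + b + 2*b/(-74 + l) (W(l, b) = (-52 + b) + (2*b)/(-74 + l) = (-52 + b) + 2*b/(-74 + l) = -52 + b + 2*b/(-74 + l))
I(k, Z) = -8 + 11*k (I(k, Z) = -8 + k*(7 + 2**2) = -8 + k*(7 + 4) = -8 + k*11 = -8 + 11*k)
(-34207 + W(7, -140))*(-6055 + I(195, -87)) = (-34207 + (3848 - 72*(-140) - 52*7 - 140*7)/(-74 + 7))*(-6055 + (-8 + 11*195)) = (-34207 + (3848 + 10080 - 364 - 980)/(-67))*(-6055 + (-8 + 2145)) = (-34207 - 1/67*12584)*(-6055 + 2137) = (-34207 - 12584/67)*(-3918) = -2304453/67*(-3918) = 9028846854/67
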